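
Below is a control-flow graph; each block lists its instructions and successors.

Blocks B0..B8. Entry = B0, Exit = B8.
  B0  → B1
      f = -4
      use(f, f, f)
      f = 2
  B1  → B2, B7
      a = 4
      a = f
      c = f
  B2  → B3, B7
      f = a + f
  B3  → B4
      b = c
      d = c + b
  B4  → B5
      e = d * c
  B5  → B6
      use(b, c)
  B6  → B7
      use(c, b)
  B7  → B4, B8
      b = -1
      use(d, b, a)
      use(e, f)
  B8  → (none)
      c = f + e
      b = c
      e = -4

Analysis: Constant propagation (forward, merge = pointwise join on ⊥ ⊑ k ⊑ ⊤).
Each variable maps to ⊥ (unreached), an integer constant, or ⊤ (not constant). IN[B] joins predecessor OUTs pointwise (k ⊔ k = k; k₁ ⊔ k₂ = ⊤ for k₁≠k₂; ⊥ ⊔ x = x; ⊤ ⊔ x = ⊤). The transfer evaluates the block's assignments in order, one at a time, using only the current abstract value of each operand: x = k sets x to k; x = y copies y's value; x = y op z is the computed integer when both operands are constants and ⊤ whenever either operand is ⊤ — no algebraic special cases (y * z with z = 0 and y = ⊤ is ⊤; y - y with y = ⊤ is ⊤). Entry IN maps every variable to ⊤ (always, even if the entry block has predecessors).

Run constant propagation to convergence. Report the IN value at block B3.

Per-block solution:
  B0:   IN=(all ⊤)   OUT={f:2; rest ⊤}
  B1:   IN={f:2; rest ⊤}   OUT={a:2, c:2, f:2; rest ⊤}
  B2:   IN={a:2, c:2, f:2; rest ⊤}   OUT={a:2, c:2, f:4; rest ⊤}
  B3:   IN={a:2, c:2, f:4; rest ⊤}   OUT={a:2, b:2, c:2, d:4, f:4; rest ⊤}
  B4:   IN={a:2, c:2; rest ⊤}   OUT={a:2, c:2; rest ⊤}
  B5:   IN={a:2, c:2; rest ⊤}   OUT={a:2, c:2; rest ⊤}
  B6:   IN={a:2, c:2; rest ⊤}   OUT={a:2, c:2; rest ⊤}
  B7:   IN={a:2, c:2; rest ⊤}   OUT={a:2, b:-1, c:2; rest ⊤}
  B8:   IN={a:2, b:-1, c:2; rest ⊤}   OUT={a:2, e:-4; rest ⊤}

Merge at B3: IN[B3] = OUT[B2] = {a: 2, b: ⊤, c: 2, d: ⊤, e: ⊤, f: 4}

Answer: {a: 2, b: ⊤, c: 2, d: ⊤, e: ⊤, f: 4}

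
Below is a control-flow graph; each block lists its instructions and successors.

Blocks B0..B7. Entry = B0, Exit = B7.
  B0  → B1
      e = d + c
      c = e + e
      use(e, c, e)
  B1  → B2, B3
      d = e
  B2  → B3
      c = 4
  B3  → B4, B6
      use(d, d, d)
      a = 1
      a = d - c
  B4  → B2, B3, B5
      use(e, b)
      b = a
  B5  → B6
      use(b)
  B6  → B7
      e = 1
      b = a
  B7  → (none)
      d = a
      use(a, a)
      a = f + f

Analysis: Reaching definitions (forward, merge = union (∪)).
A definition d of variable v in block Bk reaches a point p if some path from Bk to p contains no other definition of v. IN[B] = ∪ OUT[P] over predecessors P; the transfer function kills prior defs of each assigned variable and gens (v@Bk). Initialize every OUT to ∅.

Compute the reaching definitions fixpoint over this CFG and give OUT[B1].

Answer: {c@B0, d@B1, e@B0}

Derivation:
Per-block solution:
  B0: | IN={} | OUT={c@B0, e@B0}
  B1: | IN={c@B0, e@B0} | OUT={c@B0, d@B1, e@B0}
  B2: | IN={a@B3, b@B4, c@B0, c@B2, d@B1, e@B0} | OUT={a@B3, b@B4, c@B2, d@B1, e@B0}
  B3: | IN={a@B3, b@B4, c@B0, c@B2, d@B1, e@B0} | OUT={a@B3, b@B4, c@B0, c@B2, d@B1, e@B0}
  B4: | IN={a@B3, b@B4, c@B0, c@B2, d@B1, e@B0} | OUT={a@B3, b@B4, c@B0, c@B2, d@B1, e@B0}
  B5: | IN={a@B3, b@B4, c@B0, c@B2, d@B1, e@B0} | OUT={a@B3, b@B4, c@B0, c@B2, d@B1, e@B0}
  B6: | IN={a@B3, b@B4, c@B0, c@B2, d@B1, e@B0} | OUT={a@B3, b@B6, c@B0, c@B2, d@B1, e@B6}
  B7: | IN={a@B3, b@B6, c@B0, c@B2, d@B1, e@B6} | OUT={a@B7, b@B6, c@B0, c@B2, d@B7, e@B6}

Merge at B1: IN[B1] = OUT[B0] = {c@B0, e@B0}
Applying B1's transfer function to that IN value gives OUT[B1] (row B1 above).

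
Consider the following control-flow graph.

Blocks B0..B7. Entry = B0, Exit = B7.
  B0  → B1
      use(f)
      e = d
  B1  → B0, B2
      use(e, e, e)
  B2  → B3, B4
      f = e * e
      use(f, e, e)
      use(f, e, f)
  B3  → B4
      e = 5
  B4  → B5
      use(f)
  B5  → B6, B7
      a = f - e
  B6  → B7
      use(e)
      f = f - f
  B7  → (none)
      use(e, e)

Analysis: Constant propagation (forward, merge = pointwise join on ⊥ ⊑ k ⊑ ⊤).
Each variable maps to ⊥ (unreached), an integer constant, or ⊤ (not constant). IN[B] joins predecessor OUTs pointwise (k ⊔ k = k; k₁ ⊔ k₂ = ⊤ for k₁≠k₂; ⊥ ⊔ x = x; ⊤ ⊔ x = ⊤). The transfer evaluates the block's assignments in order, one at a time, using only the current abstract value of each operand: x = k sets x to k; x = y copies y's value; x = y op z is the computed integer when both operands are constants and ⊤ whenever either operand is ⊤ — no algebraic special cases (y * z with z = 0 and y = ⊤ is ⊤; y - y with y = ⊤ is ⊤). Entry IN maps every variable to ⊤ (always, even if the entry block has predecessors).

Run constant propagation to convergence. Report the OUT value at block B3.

Per-block solution:
  B0:   IN=(all ⊤)   OUT=(all ⊤)
  B1:   IN=(all ⊤)   OUT=(all ⊤)
  B2:   IN=(all ⊤)   OUT=(all ⊤)
  B3:   IN=(all ⊤)   OUT={e:5; rest ⊤}
  B4:   IN=(all ⊤)   OUT=(all ⊤)
  B5:   IN=(all ⊤)   OUT=(all ⊤)
  B6:   IN=(all ⊤)   OUT=(all ⊤)
  B7:   IN=(all ⊤)   OUT=(all ⊤)

Merge at B3: IN[B3] = OUT[B2] = {a: ⊤, b: ⊤, c: ⊤, d: ⊤, e: ⊤, f: ⊤}
Applying B3's transfer function to that IN value gives OUT[B3] (row B3 above).

Answer: {a: ⊤, b: ⊤, c: ⊤, d: ⊤, e: 5, f: ⊤}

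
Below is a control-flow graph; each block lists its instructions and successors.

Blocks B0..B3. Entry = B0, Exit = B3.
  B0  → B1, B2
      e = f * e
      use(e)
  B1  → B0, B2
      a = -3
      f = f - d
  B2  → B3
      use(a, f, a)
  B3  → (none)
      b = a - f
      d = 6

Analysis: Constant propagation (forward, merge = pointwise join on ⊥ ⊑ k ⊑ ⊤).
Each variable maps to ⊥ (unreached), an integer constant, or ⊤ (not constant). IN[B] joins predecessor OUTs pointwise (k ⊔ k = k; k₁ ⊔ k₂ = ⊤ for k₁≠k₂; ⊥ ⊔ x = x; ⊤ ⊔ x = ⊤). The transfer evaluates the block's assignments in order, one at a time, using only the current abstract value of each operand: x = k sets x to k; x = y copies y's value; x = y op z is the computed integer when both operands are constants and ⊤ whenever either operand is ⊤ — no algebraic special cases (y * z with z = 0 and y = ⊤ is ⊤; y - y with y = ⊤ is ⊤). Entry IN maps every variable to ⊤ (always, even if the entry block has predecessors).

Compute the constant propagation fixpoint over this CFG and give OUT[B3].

Answer: {a: ⊤, b: ⊤, c: ⊤, d: 6, e: ⊤, f: ⊤}

Trace:
Per-block solution:
  B0: | IN=(all ⊤) | OUT=(all ⊤)
  B1: | IN=(all ⊤) | OUT={a:-3; rest ⊤}
  B2: | IN=(all ⊤) | OUT=(all ⊤)
  B3: | IN=(all ⊤) | OUT={d:6; rest ⊤}

Merge at B3: IN[B3] = OUT[B2] = {a: ⊤, b: ⊤, c: ⊤, d: ⊤, e: ⊤, f: ⊤}
Applying B3's transfer function to that IN value gives OUT[B3] (row B3 above).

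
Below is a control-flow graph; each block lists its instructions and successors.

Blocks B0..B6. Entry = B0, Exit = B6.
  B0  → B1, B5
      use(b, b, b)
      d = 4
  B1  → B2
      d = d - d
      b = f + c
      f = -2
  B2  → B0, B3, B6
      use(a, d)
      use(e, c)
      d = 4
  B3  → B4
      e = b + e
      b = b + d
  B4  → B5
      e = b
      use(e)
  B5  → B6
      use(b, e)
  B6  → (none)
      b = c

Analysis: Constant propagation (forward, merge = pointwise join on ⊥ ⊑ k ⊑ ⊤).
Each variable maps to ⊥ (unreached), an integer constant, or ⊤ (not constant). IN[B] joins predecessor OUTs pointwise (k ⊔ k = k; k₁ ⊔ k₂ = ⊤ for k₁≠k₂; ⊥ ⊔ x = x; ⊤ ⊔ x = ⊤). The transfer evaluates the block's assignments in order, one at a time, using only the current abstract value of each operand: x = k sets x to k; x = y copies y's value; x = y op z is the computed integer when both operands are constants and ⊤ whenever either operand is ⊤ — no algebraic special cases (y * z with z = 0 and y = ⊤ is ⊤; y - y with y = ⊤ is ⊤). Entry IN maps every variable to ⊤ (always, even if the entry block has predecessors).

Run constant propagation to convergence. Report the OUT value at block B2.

Converged values:
  B0: | IN=(all ⊤) | OUT={d:4; rest ⊤}
  B1: | IN={d:4; rest ⊤} | OUT={d:0, f:-2; rest ⊤}
  B2: | IN={d:0, f:-2; rest ⊤} | OUT={d:4, f:-2; rest ⊤}
  B3: | IN={d:4, f:-2; rest ⊤} | OUT={d:4, f:-2; rest ⊤}
  B4: | IN={d:4, f:-2; rest ⊤} | OUT={d:4, f:-2; rest ⊤}
  B5: | IN={d:4; rest ⊤} | OUT={d:4; rest ⊤}
  B6: | IN={d:4; rest ⊤} | OUT={d:4; rest ⊤}

Merge at B2: IN[B2] = OUT[B1] = {a: ⊤, b: ⊤, c: ⊤, d: 0, e: ⊤, f: -2}
Applying B2's transfer function to that IN value gives OUT[B2] (row B2 above).

Answer: {a: ⊤, b: ⊤, c: ⊤, d: 4, e: ⊤, f: -2}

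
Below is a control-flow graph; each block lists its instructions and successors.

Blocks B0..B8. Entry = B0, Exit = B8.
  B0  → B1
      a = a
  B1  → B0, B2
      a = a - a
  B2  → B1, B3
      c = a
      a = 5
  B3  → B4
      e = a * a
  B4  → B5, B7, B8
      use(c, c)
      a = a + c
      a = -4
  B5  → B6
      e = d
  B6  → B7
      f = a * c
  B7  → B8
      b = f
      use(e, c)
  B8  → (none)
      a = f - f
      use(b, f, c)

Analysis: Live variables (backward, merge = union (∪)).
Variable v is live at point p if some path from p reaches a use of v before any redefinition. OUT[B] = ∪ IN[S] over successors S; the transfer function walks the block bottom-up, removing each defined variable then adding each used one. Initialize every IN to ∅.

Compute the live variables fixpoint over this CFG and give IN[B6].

Answer: {a, c, e}

Working:
Per-block solution:
  B0:   IN={a, b, d, f}   OUT={a, b, d, f}
  B1:   IN={a, b, d, f}   OUT={a, b, d, f}
  B2:   IN={a, b, d, f}   OUT={a, b, c, d, f}
  B3:   IN={a, b, c, d, f}   OUT={a, b, c, d, e, f}
  B4:   IN={a, b, c, d, e, f}   OUT={a, b, c, d, e, f}
  B5:   IN={a, c, d}   OUT={a, c, e}
  B6:   IN={a, c, e}   OUT={c, e, f}
  B7:   IN={c, e, f}   OUT={b, c, f}
  B8:   IN={b, c, f}   OUT={}

Merge at B6: OUT[B6] = IN[B7] = {c, e, f}
Applying B6's transfer function to that OUT value gives IN[B6] (row B6 above).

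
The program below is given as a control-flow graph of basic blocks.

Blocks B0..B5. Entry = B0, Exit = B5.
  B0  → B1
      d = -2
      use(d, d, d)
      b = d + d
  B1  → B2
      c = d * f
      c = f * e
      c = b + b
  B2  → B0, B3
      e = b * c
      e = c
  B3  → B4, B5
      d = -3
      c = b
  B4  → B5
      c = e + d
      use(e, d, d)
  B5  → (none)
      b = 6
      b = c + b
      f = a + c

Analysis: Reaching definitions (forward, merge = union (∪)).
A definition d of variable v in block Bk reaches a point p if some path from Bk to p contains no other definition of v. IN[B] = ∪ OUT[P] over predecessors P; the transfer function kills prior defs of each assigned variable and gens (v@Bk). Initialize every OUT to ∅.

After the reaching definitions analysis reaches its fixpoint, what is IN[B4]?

Converged values:
  B0: | IN={b@B0, c@B1, d@B0, e@B2} | OUT={b@B0, c@B1, d@B0, e@B2}
  B1: | IN={b@B0, c@B1, d@B0, e@B2} | OUT={b@B0, c@B1, d@B0, e@B2}
  B2: | IN={b@B0, c@B1, d@B0, e@B2} | OUT={b@B0, c@B1, d@B0, e@B2}
  B3: | IN={b@B0, c@B1, d@B0, e@B2} | OUT={b@B0, c@B3, d@B3, e@B2}
  B4: | IN={b@B0, c@B3, d@B3, e@B2} | OUT={b@B0, c@B4, d@B3, e@B2}
  B5: | IN={b@B0, c@B3, c@B4, d@B3, e@B2} | OUT={b@B5, c@B3, c@B4, d@B3, e@B2, f@B5}

Merge at B4: IN[B4] = OUT[B3] = {b@B0, c@B3, d@B3, e@B2}

Answer: {b@B0, c@B3, d@B3, e@B2}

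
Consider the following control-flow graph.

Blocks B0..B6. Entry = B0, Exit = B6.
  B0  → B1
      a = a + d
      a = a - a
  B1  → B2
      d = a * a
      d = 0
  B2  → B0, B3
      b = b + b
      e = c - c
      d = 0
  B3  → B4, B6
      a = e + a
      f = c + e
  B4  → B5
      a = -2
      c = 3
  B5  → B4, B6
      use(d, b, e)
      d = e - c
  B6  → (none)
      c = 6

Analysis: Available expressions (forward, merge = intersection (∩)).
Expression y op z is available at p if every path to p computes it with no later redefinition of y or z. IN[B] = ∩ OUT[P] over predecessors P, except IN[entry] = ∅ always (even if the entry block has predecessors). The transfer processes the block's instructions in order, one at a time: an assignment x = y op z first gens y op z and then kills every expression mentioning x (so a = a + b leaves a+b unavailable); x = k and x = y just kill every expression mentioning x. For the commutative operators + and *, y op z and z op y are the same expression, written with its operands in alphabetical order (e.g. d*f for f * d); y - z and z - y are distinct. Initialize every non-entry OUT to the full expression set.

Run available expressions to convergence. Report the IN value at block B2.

Converged values:
  B0:   IN={}   OUT={}
  B1:   IN={}   OUT={a*a}
  B2:   IN={a*a}   OUT={a*a, c-c}
  B3:   IN={a*a, c-c}   OUT={c+e, c-c}
  B4:   IN={}   OUT={}
  B5:   IN={}   OUT={e-c}
  B6:   IN={}   OUT={}

Merge at B2: IN[B2] = OUT[B1] = {a*a}

Answer: {a*a}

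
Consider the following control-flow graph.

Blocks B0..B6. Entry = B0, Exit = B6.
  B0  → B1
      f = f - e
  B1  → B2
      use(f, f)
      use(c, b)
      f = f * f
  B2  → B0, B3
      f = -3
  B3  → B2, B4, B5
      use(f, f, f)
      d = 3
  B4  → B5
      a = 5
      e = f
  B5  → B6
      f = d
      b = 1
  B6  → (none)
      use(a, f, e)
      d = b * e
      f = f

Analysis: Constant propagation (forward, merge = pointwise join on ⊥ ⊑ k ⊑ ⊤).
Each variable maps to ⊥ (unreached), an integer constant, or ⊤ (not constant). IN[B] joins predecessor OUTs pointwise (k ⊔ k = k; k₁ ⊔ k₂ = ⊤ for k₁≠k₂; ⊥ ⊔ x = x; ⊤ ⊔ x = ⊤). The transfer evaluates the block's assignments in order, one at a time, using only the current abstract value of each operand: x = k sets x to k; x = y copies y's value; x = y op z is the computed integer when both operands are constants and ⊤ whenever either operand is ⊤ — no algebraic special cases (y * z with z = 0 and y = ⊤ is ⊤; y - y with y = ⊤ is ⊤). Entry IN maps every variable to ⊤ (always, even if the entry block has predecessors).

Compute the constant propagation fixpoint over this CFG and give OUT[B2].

Answer: {a: ⊤, b: ⊤, c: ⊤, d: ⊤, e: ⊤, f: -3}

Working:
Converged values:
  B0:  IN=(all ⊤)  OUT=(all ⊤)
  B1:  IN=(all ⊤)  OUT=(all ⊤)
  B2:  IN=(all ⊤)  OUT={f:-3; rest ⊤}
  B3:  IN={f:-3; rest ⊤}  OUT={d:3, f:-3; rest ⊤}
  B4:  IN={d:3, f:-3; rest ⊤}  OUT={a:5, d:3, e:-3, f:-3; rest ⊤}
  B5:  IN={d:3, f:-3; rest ⊤}  OUT={b:1, d:3, f:3; rest ⊤}
  B6:  IN={b:1, d:3, f:3; rest ⊤}  OUT={b:1, f:3; rest ⊤}

Merge at B2: IN[B2] = OUT[B1] ⊔ OUT[B3] = {a: ⊤, b: ⊤, c: ⊤, d: ⊤, e: ⊤, f: ⊤}
Applying B2's transfer function to that IN value gives OUT[B2] (row B2 above).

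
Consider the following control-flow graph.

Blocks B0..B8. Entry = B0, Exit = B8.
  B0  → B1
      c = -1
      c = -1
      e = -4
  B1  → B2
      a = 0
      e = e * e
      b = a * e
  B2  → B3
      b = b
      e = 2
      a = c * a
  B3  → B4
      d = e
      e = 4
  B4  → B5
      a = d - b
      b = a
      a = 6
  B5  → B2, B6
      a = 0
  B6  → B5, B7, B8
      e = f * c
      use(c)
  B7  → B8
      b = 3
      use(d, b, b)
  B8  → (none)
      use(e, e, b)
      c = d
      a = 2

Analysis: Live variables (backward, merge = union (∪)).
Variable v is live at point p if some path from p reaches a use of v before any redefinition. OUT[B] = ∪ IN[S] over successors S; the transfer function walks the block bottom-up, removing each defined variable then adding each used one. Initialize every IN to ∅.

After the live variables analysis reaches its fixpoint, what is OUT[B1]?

Answer: {a, b, c, f}

Trace:
Per-block solution:
  B0: | IN={f} | OUT={c, e, f}
  B1: | IN={c, e, f} | OUT={a, b, c, f}
  B2: | IN={a, b, c, f} | OUT={b, c, e, f}
  B3: | IN={b, c, e, f} | OUT={b, c, d, f}
  B4: | IN={b, c, d, f} | OUT={b, c, d, f}
  B5: | IN={b, c, d, f} | OUT={a, b, c, d, f}
  B6: | IN={b, c, d, f} | OUT={b, c, d, e, f}
  B7: | IN={d, e} | OUT={b, d, e}
  B8: | IN={b, d, e} | OUT={}

Merge at B1: OUT[B1] = IN[B2] = {a, b, c, f}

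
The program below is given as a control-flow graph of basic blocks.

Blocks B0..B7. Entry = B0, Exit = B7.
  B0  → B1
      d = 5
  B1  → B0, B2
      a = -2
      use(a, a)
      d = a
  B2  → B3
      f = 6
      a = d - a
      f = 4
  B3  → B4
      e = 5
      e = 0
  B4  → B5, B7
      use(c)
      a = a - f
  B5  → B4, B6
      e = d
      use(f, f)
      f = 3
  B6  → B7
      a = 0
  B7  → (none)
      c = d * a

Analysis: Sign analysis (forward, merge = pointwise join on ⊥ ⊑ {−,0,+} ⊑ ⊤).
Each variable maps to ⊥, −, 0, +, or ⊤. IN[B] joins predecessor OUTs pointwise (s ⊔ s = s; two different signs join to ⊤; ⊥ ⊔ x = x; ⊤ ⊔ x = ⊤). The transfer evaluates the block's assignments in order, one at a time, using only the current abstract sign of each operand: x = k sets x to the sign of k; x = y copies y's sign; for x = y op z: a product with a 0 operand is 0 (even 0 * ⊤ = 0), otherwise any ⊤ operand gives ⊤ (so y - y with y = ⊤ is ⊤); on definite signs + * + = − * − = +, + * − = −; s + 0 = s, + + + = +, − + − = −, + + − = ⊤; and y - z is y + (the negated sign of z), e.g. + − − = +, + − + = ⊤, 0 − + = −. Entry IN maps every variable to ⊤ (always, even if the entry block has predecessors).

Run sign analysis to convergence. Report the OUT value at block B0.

Converged values:
  B0:  IN=(all ⊤)  OUT={d:+; rest ⊤}
  B1:  IN={d:+; rest ⊤}  OUT={a:-, d:-; rest ⊤}
  B2:  IN={a:-, d:-; rest ⊤}  OUT={d:-, f:+; rest ⊤}
  B3:  IN={d:-, f:+; rest ⊤}  OUT={d:-, e:0, f:+; rest ⊤}
  B4:  IN={d:-, f:+; rest ⊤}  OUT={d:-, f:+; rest ⊤}
  B5:  IN={d:-, f:+; rest ⊤}  OUT={d:-, e:-, f:+; rest ⊤}
  B6:  IN={d:-, e:-, f:+; rest ⊤}  OUT={a:0, d:-, e:-, f:+; rest ⊤}
  B7:  IN={d:-, f:+; rest ⊤}  OUT={d:-, f:+; rest ⊤}

Merge at B0 (entry node, so the boundary value (all ⊤) is joined with the incoming edge(s)): IN[B0] = (all ⊤) ⊔ OUT[B1] = {a: ⊤, b: ⊤, c: ⊤, d: ⊤, e: ⊤, f: ⊤}
Applying B0's transfer function to that IN value gives OUT[B0] (row B0 above).

Answer: {a: ⊤, b: ⊤, c: ⊤, d: +, e: ⊤, f: ⊤}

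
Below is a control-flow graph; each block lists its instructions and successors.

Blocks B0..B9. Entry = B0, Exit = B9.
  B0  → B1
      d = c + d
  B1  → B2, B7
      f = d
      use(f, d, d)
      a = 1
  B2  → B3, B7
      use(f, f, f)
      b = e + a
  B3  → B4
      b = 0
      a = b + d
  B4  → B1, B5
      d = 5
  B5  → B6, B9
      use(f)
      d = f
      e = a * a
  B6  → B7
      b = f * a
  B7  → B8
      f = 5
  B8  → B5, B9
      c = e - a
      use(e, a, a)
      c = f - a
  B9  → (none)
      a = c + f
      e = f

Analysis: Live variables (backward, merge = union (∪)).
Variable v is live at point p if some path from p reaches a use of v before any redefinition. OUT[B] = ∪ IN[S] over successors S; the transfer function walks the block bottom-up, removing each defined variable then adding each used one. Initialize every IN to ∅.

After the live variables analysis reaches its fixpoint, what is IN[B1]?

Answer: {c, d, e}

Trace:
Converged values:
  B0:  IN={c, d, e}  OUT={c, d, e}
  B1:  IN={c, d, e}  OUT={a, c, d, e, f}
  B2:  IN={a, c, d, e, f}  OUT={a, c, d, e, f}
  B3:  IN={c, d, e, f}  OUT={a, c, e, f}
  B4:  IN={a, c, e, f}  OUT={a, c, d, e, f}
  B5:  IN={a, c, f}  OUT={a, c, e, f}
  B6:  IN={a, e, f}  OUT={a, e}
  B7:  IN={a, e}  OUT={a, e, f}
  B8:  IN={a, e, f}  OUT={a, c, f}
  B9:  IN={c, f}  OUT={}

Merge at B1: OUT[B1] = IN[B2] ⊔ IN[B7] = {a, c, d, e, f}
Applying B1's transfer function to that OUT value gives IN[B1] (row B1 above).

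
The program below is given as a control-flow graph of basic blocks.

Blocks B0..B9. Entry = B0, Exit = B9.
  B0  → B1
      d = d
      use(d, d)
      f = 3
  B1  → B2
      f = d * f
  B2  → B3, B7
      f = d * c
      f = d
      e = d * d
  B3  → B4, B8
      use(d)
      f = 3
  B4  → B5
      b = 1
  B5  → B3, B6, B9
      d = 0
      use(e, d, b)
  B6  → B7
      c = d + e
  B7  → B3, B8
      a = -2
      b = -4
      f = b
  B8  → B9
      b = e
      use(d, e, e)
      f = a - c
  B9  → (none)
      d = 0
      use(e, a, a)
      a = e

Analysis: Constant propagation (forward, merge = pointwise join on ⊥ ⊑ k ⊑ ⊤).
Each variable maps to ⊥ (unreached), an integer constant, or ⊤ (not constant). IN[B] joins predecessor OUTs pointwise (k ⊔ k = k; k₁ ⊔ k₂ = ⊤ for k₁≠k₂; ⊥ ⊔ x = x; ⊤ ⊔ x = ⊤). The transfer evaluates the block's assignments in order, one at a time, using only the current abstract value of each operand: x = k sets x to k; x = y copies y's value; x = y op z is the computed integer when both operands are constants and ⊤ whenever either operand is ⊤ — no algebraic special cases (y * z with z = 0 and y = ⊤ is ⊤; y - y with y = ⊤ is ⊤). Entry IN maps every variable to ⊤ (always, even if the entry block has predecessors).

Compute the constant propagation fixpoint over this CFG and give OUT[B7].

Answer: {a: -2, b: -4, c: ⊤, d: ⊤, e: ⊤, f: -4}

Derivation:
Per-block solution:
  B0: | IN=(all ⊤) | OUT={f:3; rest ⊤}
  B1: | IN={f:3; rest ⊤} | OUT=(all ⊤)
  B2: | IN=(all ⊤) | OUT=(all ⊤)
  B3: | IN=(all ⊤) | OUT={f:3; rest ⊤}
  B4: | IN={f:3; rest ⊤} | OUT={b:1, f:3; rest ⊤}
  B5: | IN={b:1, f:3; rest ⊤} | OUT={b:1, d:0, f:3; rest ⊤}
  B6: | IN={b:1, d:0, f:3; rest ⊤} | OUT={b:1, d:0, f:3; rest ⊤}
  B7: | IN=(all ⊤) | OUT={a:-2, b:-4, f:-4; rest ⊤}
  B8: | IN=(all ⊤) | OUT=(all ⊤)
  B9: | IN=(all ⊤) | OUT={d:0; rest ⊤}

Merge at B7: IN[B7] = OUT[B2] ⊔ OUT[B6] = {a: ⊤, b: ⊤, c: ⊤, d: ⊤, e: ⊤, f: ⊤}
Applying B7's transfer function to that IN value gives OUT[B7] (row B7 above).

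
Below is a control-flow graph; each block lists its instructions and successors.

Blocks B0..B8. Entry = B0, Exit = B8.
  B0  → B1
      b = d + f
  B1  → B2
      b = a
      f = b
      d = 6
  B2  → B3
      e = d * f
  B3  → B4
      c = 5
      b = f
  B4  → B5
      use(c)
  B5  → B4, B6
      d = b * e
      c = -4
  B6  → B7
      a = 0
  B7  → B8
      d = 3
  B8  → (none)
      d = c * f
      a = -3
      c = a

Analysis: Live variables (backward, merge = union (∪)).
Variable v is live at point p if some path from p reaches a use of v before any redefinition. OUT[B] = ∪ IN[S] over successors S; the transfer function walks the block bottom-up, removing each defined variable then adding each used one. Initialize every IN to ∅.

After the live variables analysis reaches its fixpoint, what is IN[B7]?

Answer: {c, f}

Derivation:
Converged values:
  B0:   IN={a, d, f}   OUT={a}
  B1:   IN={a}   OUT={d, f}
  B2:   IN={d, f}   OUT={e, f}
  B3:   IN={e, f}   OUT={b, c, e, f}
  B4:   IN={b, c, e, f}   OUT={b, e, f}
  B5:   IN={b, e, f}   OUT={b, c, e, f}
  B6:   IN={c, f}   OUT={c, f}
  B7:   IN={c, f}   OUT={c, f}
  B8:   IN={c, f}   OUT={}

Merge at B7: OUT[B7] = IN[B8] = {c, f}
Applying B7's transfer function to that OUT value gives IN[B7] (row B7 above).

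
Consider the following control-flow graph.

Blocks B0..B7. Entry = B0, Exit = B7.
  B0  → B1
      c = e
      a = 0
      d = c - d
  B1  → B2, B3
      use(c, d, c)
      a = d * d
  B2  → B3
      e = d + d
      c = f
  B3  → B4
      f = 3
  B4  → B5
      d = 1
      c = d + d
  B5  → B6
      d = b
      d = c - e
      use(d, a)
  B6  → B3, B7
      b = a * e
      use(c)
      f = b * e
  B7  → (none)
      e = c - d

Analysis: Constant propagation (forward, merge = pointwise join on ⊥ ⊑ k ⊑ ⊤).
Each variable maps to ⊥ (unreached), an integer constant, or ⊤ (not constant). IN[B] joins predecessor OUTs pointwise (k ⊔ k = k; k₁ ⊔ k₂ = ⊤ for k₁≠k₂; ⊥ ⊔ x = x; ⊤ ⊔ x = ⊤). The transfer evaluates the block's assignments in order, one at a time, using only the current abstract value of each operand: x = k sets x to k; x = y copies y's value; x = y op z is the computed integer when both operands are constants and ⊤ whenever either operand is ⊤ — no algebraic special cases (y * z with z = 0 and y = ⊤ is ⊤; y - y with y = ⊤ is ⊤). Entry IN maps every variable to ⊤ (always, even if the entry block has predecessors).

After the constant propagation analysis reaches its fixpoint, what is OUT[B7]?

Answer: {a: ⊤, b: ⊤, c: 2, d: ⊤, e: ⊤, f: ⊤}

Derivation:
Per-block solution:
  B0:  IN=(all ⊤)  OUT={a:0; rest ⊤}
  B1:  IN={a:0; rest ⊤}  OUT=(all ⊤)
  B2:  IN=(all ⊤)  OUT=(all ⊤)
  B3:  IN=(all ⊤)  OUT={f:3; rest ⊤}
  B4:  IN={f:3; rest ⊤}  OUT={c:2, d:1, f:3; rest ⊤}
  B5:  IN={c:2, d:1, f:3; rest ⊤}  OUT={c:2, f:3; rest ⊤}
  B6:  IN={c:2, f:3; rest ⊤}  OUT={c:2; rest ⊤}
  B7:  IN={c:2; rest ⊤}  OUT={c:2; rest ⊤}

Merge at B7: IN[B7] = OUT[B6] = {a: ⊤, b: ⊤, c: 2, d: ⊤, e: ⊤, f: ⊤}
Applying B7's transfer function to that IN value gives OUT[B7] (row B7 above).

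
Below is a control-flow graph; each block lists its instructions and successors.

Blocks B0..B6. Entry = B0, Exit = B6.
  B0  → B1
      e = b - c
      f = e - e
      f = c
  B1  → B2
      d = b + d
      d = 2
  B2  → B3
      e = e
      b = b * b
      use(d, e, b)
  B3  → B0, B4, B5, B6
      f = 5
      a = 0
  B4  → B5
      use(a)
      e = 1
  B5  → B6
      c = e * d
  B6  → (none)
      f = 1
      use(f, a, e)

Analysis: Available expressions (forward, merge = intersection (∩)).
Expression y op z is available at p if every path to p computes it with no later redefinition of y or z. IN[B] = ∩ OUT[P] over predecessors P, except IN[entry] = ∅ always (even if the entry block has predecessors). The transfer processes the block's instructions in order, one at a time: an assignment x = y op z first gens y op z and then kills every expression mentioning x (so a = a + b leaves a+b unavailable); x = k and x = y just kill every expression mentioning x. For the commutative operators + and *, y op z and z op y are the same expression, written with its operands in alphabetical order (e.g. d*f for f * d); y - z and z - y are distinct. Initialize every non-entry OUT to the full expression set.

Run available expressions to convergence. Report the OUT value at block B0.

Answer: {b-c, e-e}

Derivation:
Per-block solution:
  B0:   IN={}   OUT={b-c, e-e}
  B1:   IN={b-c, e-e}   OUT={b-c, e-e}
  B2:   IN={b-c, e-e}   OUT={}
  B3:   IN={}   OUT={}
  B4:   IN={}   OUT={}
  B5:   IN={}   OUT={d*e}
  B6:   IN={}   OUT={}

Merge at B0 (entry node, so the boundary value {} is joined with the incoming edge(s)): IN[B0] = {} ∩ OUT[B3] = {}
Applying B0's transfer function to that IN value gives OUT[B0] (row B0 above).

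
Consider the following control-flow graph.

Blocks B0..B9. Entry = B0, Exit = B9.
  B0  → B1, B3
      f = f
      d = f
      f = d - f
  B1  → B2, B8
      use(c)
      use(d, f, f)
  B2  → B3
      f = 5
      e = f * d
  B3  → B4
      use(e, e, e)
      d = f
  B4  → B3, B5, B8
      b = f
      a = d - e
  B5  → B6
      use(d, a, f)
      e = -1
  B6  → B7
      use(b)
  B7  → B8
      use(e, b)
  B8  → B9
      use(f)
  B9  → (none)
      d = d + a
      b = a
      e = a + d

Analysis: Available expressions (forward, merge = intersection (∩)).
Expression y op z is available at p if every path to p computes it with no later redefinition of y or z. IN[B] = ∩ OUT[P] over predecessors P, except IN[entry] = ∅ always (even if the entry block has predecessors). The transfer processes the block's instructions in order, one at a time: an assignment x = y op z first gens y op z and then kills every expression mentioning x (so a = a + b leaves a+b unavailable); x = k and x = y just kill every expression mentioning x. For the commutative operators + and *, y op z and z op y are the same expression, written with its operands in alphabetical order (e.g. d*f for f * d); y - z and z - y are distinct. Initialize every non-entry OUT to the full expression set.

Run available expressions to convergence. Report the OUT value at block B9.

Converged values:
  B0:  IN={}  OUT={}
  B1:  IN={}  OUT={}
  B2:  IN={}  OUT={d*f}
  B3:  IN={}  OUT={}
  B4:  IN={}  OUT={d-e}
  B5:  IN={d-e}  OUT={}
  B6:  IN={}  OUT={}
  B7:  IN={}  OUT={}
  B8:  IN={}  OUT={}
  B9:  IN={}  OUT={a+d}

Merge at B9: IN[B9] = OUT[B8] = {}
Applying B9's transfer function to that IN value gives OUT[B9] (row B9 above).

Answer: {a+d}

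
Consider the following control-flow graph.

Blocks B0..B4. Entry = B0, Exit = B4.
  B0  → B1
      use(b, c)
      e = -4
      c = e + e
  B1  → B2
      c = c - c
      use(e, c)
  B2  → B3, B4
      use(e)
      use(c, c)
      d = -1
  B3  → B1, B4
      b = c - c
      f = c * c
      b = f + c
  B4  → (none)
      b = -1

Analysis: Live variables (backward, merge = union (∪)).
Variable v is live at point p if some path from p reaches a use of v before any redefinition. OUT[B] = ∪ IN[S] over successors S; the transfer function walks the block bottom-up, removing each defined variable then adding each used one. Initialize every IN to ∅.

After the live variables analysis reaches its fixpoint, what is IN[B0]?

Answer: {b, c}

Working:
Per-block solution:
  B0:  IN={b, c}  OUT={c, e}
  B1:  IN={c, e}  OUT={c, e}
  B2:  IN={c, e}  OUT={c, e}
  B3:  IN={c, e}  OUT={c, e}
  B4:  IN={}  OUT={}

Merge at B0: OUT[B0] = IN[B1] = {c, e}
Applying B0's transfer function to that OUT value gives IN[B0] (row B0 above).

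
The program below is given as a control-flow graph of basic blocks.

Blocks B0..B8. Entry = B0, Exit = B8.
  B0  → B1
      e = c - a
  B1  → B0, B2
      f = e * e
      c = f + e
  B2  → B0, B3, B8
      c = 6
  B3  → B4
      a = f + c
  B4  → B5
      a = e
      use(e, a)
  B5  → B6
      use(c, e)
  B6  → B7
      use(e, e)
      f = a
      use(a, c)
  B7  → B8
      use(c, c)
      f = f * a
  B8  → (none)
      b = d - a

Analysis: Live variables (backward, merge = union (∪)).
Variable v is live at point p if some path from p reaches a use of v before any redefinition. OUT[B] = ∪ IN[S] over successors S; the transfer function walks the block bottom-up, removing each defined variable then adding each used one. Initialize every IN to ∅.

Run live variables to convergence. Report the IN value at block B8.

Converged values:
  B0: | IN={a, c, d} | OUT={a, d, e}
  B1: | IN={a, d, e} | OUT={a, c, d, e, f}
  B2: | IN={a, d, e, f} | OUT={a, c, d, e, f}
  B3: | IN={c, d, e, f} | OUT={c, d, e}
  B4: | IN={c, d, e} | OUT={a, c, d, e}
  B5: | IN={a, c, d, e} | OUT={a, c, d, e}
  B6: | IN={a, c, d, e} | OUT={a, c, d, f}
  B7: | IN={a, c, d, f} | OUT={a, d}
  B8: | IN={a, d} | OUT={}

B8 is the boundary node: OUT[B8] = {}
Applying B8's transfer function to that OUT value gives IN[B8] (row B8 above).

Answer: {a, d}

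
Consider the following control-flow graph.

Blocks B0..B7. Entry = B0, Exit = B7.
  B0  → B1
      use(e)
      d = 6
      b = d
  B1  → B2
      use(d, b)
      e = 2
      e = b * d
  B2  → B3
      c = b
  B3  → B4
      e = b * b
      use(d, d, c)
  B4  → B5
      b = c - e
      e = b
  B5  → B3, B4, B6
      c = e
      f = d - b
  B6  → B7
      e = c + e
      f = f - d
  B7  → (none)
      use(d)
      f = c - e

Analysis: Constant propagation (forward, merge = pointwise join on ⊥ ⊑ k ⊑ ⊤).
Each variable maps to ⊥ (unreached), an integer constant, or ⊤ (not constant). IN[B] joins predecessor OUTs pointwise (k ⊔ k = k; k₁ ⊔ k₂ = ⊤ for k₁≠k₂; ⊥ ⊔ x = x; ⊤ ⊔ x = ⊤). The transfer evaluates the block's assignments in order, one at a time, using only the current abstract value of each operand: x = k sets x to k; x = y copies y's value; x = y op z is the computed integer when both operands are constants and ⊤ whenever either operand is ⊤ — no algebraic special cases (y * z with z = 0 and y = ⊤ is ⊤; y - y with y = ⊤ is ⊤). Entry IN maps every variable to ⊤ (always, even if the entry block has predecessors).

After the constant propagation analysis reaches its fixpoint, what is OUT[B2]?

Fixpoint table:
  B0:   IN=(all ⊤)   OUT={b:6, d:6; rest ⊤}
  B1:   IN={b:6, d:6; rest ⊤}   OUT={b:6, d:6, e:36; rest ⊤}
  B2:   IN={b:6, d:6, e:36; rest ⊤}   OUT={b:6, c:6, d:6, e:36; rest ⊤}
  B3:   IN={d:6; rest ⊤}   OUT={d:6; rest ⊤}
  B4:   IN={d:6; rest ⊤}   OUT={d:6; rest ⊤}
  B5:   IN={d:6; rest ⊤}   OUT={d:6; rest ⊤}
  B6:   IN={d:6; rest ⊤}   OUT={d:6; rest ⊤}
  B7:   IN={d:6; rest ⊤}   OUT={d:6; rest ⊤}

Merge at B2: IN[B2] = OUT[B1] = {a: ⊤, b: 6, c: ⊤, d: 6, e: 36, f: ⊤}
Applying B2's transfer function to that IN value gives OUT[B2] (row B2 above).

Answer: {a: ⊤, b: 6, c: 6, d: 6, e: 36, f: ⊤}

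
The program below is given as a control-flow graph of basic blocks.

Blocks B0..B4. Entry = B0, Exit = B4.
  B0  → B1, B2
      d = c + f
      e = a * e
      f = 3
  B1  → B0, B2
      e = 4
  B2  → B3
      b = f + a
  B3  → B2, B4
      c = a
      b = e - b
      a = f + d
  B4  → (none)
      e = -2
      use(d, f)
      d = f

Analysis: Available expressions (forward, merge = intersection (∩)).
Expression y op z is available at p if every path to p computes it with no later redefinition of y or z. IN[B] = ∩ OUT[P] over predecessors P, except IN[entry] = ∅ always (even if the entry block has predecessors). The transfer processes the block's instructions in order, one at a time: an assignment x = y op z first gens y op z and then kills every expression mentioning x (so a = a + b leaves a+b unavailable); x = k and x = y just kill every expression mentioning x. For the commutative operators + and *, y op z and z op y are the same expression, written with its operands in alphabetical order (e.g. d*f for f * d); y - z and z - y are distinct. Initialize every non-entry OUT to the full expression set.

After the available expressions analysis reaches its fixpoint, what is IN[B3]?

Answer: {a+f}

Trace:
Per-block solution:
  B0:   IN={}   OUT={}
  B1:   IN={}   OUT={}
  B2:   IN={}   OUT={a+f}
  B3:   IN={a+f}   OUT={d+f}
  B4:   IN={d+f}   OUT={}

Merge at B3: IN[B3] = OUT[B2] = {a+f}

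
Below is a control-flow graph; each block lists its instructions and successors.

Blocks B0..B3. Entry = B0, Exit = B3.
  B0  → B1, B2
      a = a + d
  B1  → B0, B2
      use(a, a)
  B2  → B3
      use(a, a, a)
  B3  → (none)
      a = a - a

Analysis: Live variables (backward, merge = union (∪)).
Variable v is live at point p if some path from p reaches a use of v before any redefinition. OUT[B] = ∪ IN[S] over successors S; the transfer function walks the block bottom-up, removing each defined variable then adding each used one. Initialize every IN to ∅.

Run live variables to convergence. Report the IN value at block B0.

Fixpoint table:
  B0: | IN={a, d} | OUT={a, d}
  B1: | IN={a, d} | OUT={a, d}
  B2: | IN={a} | OUT={a}
  B3: | IN={a} | OUT={}

Merge at B0: OUT[B0] = IN[B1] ⊔ IN[B2] = {a, d}
Applying B0's transfer function to that OUT value gives IN[B0] (row B0 above).

Answer: {a, d}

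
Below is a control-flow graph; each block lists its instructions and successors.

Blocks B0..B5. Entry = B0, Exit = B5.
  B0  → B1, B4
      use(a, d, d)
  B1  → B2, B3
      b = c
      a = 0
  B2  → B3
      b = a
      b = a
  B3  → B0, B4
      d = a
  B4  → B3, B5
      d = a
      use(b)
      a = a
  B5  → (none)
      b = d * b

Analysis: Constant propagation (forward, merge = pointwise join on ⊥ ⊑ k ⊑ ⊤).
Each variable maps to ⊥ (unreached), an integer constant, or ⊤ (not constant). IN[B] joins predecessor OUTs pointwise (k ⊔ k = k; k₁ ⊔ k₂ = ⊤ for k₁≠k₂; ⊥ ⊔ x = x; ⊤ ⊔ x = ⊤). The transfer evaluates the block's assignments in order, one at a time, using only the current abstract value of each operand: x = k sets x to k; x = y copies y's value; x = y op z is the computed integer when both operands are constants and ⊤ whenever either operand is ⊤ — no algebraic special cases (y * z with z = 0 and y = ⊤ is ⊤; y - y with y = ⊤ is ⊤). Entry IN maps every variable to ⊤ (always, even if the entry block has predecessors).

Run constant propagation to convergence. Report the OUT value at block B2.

Answer: {a: 0, b: 0, c: ⊤, d: ⊤, e: ⊤, f: ⊤}

Derivation:
Fixpoint table:
  B0: | IN=(all ⊤) | OUT=(all ⊤)
  B1: | IN=(all ⊤) | OUT={a:0; rest ⊤}
  B2: | IN={a:0; rest ⊤} | OUT={a:0, b:0; rest ⊤}
  B3: | IN=(all ⊤) | OUT=(all ⊤)
  B4: | IN=(all ⊤) | OUT=(all ⊤)
  B5: | IN=(all ⊤) | OUT=(all ⊤)

Merge at B2: IN[B2] = OUT[B1] = {a: 0, b: ⊤, c: ⊤, d: ⊤, e: ⊤, f: ⊤}
Applying B2's transfer function to that IN value gives OUT[B2] (row B2 above).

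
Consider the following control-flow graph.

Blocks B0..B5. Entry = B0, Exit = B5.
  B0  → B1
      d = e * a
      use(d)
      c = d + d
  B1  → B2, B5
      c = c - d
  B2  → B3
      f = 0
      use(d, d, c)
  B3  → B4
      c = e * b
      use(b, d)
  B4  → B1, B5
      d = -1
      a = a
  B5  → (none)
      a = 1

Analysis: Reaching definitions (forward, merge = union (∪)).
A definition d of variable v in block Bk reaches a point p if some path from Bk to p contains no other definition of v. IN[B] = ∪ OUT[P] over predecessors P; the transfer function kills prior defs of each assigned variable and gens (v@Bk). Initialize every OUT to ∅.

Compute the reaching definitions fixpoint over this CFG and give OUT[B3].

Per-block solution:
  B0:  IN={}  OUT={c@B0, d@B0}
  B1:  IN={a@B4, c@B0, c@B3, d@B0, d@B4, f@B2}  OUT={a@B4, c@B1, d@B0, d@B4, f@B2}
  B2:  IN={a@B4, c@B1, d@B0, d@B4, f@B2}  OUT={a@B4, c@B1, d@B0, d@B4, f@B2}
  B3:  IN={a@B4, c@B1, d@B0, d@B4, f@B2}  OUT={a@B4, c@B3, d@B0, d@B4, f@B2}
  B4:  IN={a@B4, c@B3, d@B0, d@B4, f@B2}  OUT={a@B4, c@B3, d@B4, f@B2}
  B5:  IN={a@B4, c@B1, c@B3, d@B0, d@B4, f@B2}  OUT={a@B5, c@B1, c@B3, d@B0, d@B4, f@B2}

Merge at B3: IN[B3] = OUT[B2] = {a@B4, c@B1, d@B0, d@B4, f@B2}
Applying B3's transfer function to that IN value gives OUT[B3] (row B3 above).

Answer: {a@B4, c@B3, d@B0, d@B4, f@B2}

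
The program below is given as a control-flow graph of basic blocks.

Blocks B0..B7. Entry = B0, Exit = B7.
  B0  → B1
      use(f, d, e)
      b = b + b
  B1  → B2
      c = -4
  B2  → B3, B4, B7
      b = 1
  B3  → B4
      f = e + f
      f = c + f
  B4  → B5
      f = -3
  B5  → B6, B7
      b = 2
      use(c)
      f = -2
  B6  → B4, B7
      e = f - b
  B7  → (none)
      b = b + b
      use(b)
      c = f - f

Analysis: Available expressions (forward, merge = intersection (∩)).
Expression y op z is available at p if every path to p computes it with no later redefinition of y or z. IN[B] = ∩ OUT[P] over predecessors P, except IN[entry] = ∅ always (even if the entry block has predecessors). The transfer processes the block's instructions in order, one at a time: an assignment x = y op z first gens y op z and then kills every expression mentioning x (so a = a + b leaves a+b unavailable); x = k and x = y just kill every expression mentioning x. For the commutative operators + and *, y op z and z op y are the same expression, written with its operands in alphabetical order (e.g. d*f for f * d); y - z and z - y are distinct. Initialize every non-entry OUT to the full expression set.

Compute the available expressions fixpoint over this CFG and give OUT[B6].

Answer: {f-b}

Trace:
Converged values:
  B0: | IN={} | OUT={}
  B1: | IN={} | OUT={}
  B2: | IN={} | OUT={}
  B3: | IN={} | OUT={}
  B4: | IN={} | OUT={}
  B5: | IN={} | OUT={}
  B6: | IN={} | OUT={f-b}
  B7: | IN={} | OUT={f-f}

Merge at B6: IN[B6] = OUT[B5] = {}
Applying B6's transfer function to that IN value gives OUT[B6] (row B6 above).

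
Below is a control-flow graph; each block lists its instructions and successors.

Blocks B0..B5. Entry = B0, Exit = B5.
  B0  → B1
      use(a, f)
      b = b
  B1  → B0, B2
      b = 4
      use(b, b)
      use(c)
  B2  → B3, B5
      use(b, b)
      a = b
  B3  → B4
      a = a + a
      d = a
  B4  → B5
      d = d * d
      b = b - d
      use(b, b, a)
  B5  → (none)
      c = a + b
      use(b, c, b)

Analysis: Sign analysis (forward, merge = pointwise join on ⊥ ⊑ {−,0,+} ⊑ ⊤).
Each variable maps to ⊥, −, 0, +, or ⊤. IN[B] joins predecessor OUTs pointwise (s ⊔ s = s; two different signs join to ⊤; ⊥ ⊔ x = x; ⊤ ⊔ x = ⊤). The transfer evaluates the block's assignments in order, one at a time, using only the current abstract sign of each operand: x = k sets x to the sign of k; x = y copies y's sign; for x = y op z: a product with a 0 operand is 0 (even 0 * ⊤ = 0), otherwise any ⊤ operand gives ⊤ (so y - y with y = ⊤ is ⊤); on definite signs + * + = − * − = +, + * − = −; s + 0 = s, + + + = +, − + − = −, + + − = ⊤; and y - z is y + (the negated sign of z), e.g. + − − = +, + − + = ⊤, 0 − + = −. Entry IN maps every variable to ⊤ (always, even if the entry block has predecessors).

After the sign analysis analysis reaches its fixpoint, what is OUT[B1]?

Answer: {a: ⊤, b: +, c: ⊤, d: ⊤, e: ⊤, f: ⊤}

Derivation:
Fixpoint table:
  B0:   IN=(all ⊤)   OUT=(all ⊤)
  B1:   IN=(all ⊤)   OUT={b:+; rest ⊤}
  B2:   IN={b:+; rest ⊤}   OUT={a:+, b:+; rest ⊤}
  B3:   IN={a:+, b:+; rest ⊤}   OUT={a:+, b:+, d:+; rest ⊤}
  B4:   IN={a:+, b:+, d:+; rest ⊤}   OUT={a:+, d:+; rest ⊤}
  B5:   IN={a:+; rest ⊤}   OUT={a:+; rest ⊤}

Merge at B1: IN[B1] = OUT[B0] = {a: ⊤, b: ⊤, c: ⊤, d: ⊤, e: ⊤, f: ⊤}
Applying B1's transfer function to that IN value gives OUT[B1] (row B1 above).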